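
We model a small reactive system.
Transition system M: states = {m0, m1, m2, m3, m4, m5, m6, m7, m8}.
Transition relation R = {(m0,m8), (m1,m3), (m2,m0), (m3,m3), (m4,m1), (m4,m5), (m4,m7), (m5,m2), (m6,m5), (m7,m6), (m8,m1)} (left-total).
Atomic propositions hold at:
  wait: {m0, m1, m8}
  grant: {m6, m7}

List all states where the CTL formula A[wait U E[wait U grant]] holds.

{m6, m7}

E[wait U grant]: least fixpoint, start Z0 = Sat(grant) = {m6, m7}, add states in Sat(wait) with some successor in Z. Already a fixed point.
Sat(E[wait U grant]) = {m6, m7}
A[wait U E[wait U grant]]: least fixpoint, start Z0 = Sat(E[wait U grant]) = {m6, m7}, add states in Sat(wait) with every successor in Z. Already a fixed point.
Sat(A[wait U E[wait U grant]]) = {m6, m7}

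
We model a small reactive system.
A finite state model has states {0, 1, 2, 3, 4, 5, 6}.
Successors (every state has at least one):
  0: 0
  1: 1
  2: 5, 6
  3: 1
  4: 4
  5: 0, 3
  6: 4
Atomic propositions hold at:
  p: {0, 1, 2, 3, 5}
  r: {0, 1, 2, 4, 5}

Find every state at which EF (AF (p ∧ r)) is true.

Sat(p ∧ r) = {0, 1, 2, 5}
AF (p ∧ r): least fixpoint, start Z0 = {0, 1, 2, 5}, add states with every successor in Z. Z1 = {0, 1, 2, 3, 5}; fixed.
Sat(AF (p ∧ r)) = {0, 1, 2, 3, 5}
EF (AF (p ∧ r)): least fixpoint, start Z0 = {0, 1, 2, 3, 5}, add states with some successor in Z. Already a fixed point.
Sat(EF (AF (p ∧ r))) = {0, 1, 2, 3, 5}

{0, 1, 2, 3, 5}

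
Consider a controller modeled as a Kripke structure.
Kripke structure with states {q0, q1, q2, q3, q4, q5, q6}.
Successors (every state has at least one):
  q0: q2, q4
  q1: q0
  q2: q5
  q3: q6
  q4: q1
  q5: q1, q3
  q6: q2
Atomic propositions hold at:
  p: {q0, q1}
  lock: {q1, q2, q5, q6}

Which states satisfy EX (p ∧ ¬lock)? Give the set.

{q1}

Sat(¬lock) = {q0, q3, q4}
Sat(p ∧ ¬lock) = {q0}
Sat(EX (p ∧ ¬lock)) = {s : some successor in {q0}} = {q1}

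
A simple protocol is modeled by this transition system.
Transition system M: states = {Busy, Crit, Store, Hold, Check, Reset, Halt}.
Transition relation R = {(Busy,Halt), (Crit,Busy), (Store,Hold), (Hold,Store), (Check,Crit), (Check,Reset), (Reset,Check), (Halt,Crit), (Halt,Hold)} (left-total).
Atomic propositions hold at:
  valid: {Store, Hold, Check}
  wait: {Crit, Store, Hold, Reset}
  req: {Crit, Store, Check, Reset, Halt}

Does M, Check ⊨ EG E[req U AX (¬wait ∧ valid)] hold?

Sat(¬wait) = {Busy, Check, Halt}
Sat(¬wait ∧ valid) = {Check}
Sat(AX (¬wait ∧ valid)) = {s : every successor in {Check}} = {Reset}
E[req U AX (¬wait ∧ valid)]: least fixpoint, start Z0 = Sat(AX (¬wait ∧ valid)) = {Reset}, add states in Sat(req) with some successor in Z. Z1 = {Check, Reset}; fixed.
Sat(E[req U AX (¬wait ∧ valid)]) = {Check, Reset}
EG E[req U AX (¬wait ∧ valid)]: greatest fixpoint, start Z0 = {Check, Reset}, keep only states in Sat with some successor in Z. Already a fixed point.
Sat(EG E[req U AX (¬wait ∧ valid)]) = {Check, Reset}
Check ∈ Sat(EG E[req U AX (¬wait ∧ valid)]) = {Check, Reset}, so the formula holds at Check.

Yes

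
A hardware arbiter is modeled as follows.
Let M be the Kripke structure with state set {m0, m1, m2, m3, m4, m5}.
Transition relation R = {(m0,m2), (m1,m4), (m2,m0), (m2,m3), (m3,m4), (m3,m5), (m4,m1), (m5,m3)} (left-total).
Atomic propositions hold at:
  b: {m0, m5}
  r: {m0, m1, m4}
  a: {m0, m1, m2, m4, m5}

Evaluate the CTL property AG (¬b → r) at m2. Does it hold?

Sat(¬b) = {m1, m2, m3, m4}
Sat(¬b → r) = {m0, m1, m4, m5}
AG (¬b → r): greatest fixpoint, start Z0 = {m0, m1, m4, m5}, keep only states in Sat with every successor in Z. Z1 = {m1, m4}; fixed.
Sat(AG (¬b → r)) = {m1, m4}
m2 ∉ Sat(AG (¬b → r)) = {m1, m4}, so the formula does not hold at m2.

No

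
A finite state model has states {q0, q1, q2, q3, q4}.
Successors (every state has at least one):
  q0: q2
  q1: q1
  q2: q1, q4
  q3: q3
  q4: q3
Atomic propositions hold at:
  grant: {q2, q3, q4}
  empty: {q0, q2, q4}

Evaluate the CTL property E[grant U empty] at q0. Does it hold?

E[grant U empty]: least fixpoint, start Z0 = Sat(empty) = {q0, q2, q4}, add states in Sat(grant) with some successor in Z. Already a fixed point.
Sat(E[grant U empty]) = {q0, q2, q4}
q0 ∈ Sat(E[grant U empty]) = {q0, q2, q4}, so the formula holds at q0.

Yes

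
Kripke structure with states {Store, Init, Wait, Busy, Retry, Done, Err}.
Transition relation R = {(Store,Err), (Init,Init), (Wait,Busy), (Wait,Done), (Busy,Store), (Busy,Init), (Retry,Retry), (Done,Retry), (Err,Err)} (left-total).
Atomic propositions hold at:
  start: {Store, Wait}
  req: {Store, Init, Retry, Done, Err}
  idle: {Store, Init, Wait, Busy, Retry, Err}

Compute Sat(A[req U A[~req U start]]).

{Store, Wait}

Sat(~req) = {Wait, Busy}
A[~req U start]: least fixpoint, start Z0 = Sat(start) = {Store, Wait}, add states in Sat(~req) with every successor in Z. Already a fixed point.
Sat(A[~req U start]) = {Store, Wait}
A[req U A[~req U start]]: least fixpoint, start Z0 = Sat(A[~req U start]) = {Store, Wait}, add states in Sat(req) with every successor in Z. Already a fixed point.
Sat(A[req U A[~req U start]]) = {Store, Wait}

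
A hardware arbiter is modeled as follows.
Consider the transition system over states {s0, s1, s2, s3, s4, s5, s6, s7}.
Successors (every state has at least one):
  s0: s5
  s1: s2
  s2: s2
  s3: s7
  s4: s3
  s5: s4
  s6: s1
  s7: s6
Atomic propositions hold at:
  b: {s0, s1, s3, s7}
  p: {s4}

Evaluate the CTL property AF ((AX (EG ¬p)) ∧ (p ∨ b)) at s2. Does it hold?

No

Sat(¬p) = {s0, s1, s2, s3, s5, s6, s7}
EG ¬p: greatest fixpoint, start Z0 = {s0, s1, s2, s3, s5, s6, s7}, keep only states in Sat with some successor in Z. Z1 = {s0, s1, s2, s3, s6, s7}; Z2 = {s1, s2, s3, s6, s7}; fixed.
Sat(EG ¬p) = {s1, s2, s3, s6, s7}
Sat(AX (EG ¬p)) = {s : every successor in {s1, s2, s3, s6, s7}} = {s1, s2, s3, s4, s6, s7}
Sat(p ∨ b) = {s0, s1, s3, s4, s7}
Sat((AX (EG ¬p)) ∧ (p ∨ b)) = {s1, s3, s4, s7}
AF ((AX (EG ¬p)) ∧ (p ∨ b)): least fixpoint, start Z0 = {s1, s3, s4, s7}, add states with every successor in Z. Z1 = {s1, s3, s4, s5, s6, s7}; Z2 = {s0, s1, s3, s4, s5, s6, s7}; fixed.
Sat(AF ((AX (EG ¬p)) ∧ (p ∨ b))) = {s0, s1, s3, s4, s5, s6, s7}
s2 ∉ Sat(AF ((AX (EG ¬p)) ∧ (p ∨ b))) = {s0, s1, s3, s4, s5, s6, s7}, so the formula does not hold at s2.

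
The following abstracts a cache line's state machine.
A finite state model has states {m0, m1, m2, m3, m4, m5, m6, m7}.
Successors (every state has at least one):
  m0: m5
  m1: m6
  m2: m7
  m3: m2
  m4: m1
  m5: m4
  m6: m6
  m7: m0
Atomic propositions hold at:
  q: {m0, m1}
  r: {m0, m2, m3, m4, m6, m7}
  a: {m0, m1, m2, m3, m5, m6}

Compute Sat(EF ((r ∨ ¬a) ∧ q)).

Sat(¬a) = {m4, m7}
Sat(r ∨ ¬a) = {m0, m2, m3, m4, m6, m7}
Sat((r ∨ ¬a) ∧ q) = {m0}
EF ((r ∨ ¬a) ∧ q): least fixpoint, start Z0 = {m0}, add states with some successor in Z. Z1 = {m0, m7}; Z2 = {m0, m2, m7}; Z3 = {m0, m2, m3, m7}; fixed.
Sat(EF ((r ∨ ¬a) ∧ q)) = {m0, m2, m3, m7}

{m0, m2, m3, m7}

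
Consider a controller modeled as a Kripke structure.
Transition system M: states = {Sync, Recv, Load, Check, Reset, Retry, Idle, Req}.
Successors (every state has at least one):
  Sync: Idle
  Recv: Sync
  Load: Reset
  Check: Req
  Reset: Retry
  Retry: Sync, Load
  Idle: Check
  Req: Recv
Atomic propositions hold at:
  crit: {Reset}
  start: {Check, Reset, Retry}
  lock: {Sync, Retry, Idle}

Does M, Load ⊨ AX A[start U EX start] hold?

Sat(EX start) = {s : some successor in {Check, Reset, Retry}} = {Load, Reset, Idle}
A[start U EX start]: least fixpoint, start Z0 = Sat(EX start) = {Load, Reset, Idle}, add states in Sat(start) with every successor in Z. Already a fixed point.
Sat(A[start U EX start]) = {Load, Reset, Idle}
Sat(AX A[start U EX start]) = {s : every successor in {Load, Reset, Idle}} = {Sync, Load}
Load ∈ Sat(AX A[start U EX start]) = {Sync, Load}, so the formula holds at Load.

Yes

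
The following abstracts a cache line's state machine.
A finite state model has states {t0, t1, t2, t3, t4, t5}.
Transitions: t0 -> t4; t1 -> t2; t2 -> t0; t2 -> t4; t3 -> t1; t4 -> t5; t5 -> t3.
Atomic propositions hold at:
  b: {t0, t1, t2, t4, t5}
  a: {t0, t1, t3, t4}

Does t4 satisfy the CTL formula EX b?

Yes

Sat(EX b) = {s : some successor in {t0, t1, t2, t4, t5}} = {t0, t1, t2, t3, t4}
t4 ∈ Sat(EX b) = {t0, t1, t2, t3, t4}, so the formula holds at t4.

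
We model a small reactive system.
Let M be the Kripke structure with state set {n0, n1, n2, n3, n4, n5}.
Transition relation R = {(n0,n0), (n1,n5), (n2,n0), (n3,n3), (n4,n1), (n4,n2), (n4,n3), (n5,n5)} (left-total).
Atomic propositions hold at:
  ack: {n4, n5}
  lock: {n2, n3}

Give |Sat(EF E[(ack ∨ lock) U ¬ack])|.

5

Sat(ack ∨ lock) = {n2, n3, n4, n5}
Sat(¬ack) = {n0, n1, n2, n3}
E[(ack ∨ lock) U ¬ack]: least fixpoint, start Z0 = Sat(¬ack) = {n0, n1, n2, n3}, add states in Sat(ack ∨ lock) with some successor in Z. Z1 = {n0, n1, n2, n3, n4}; fixed.
Sat(E[(ack ∨ lock) U ¬ack]) = {n0, n1, n2, n3, n4}
EF E[(ack ∨ lock) U ¬ack]: least fixpoint, start Z0 = {n0, n1, n2, n3, n4}, add states with some successor in Z. Already a fixed point.
Sat(EF E[(ack ∨ lock) U ¬ack]) = {n0, n1, n2, n3, n4}
|Sat(EF E[(ack ∨ lock) U ¬ack])| = |{n0, n1, n2, n3, n4}| = 5.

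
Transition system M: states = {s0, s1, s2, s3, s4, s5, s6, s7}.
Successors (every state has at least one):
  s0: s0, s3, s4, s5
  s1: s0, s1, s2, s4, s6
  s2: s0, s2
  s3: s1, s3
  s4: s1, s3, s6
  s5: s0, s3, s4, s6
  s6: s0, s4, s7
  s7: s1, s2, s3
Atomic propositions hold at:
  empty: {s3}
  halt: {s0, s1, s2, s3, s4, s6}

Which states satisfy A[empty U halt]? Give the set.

{s0, s1, s2, s3, s4, s6}

A[empty U halt]: least fixpoint, start Z0 = Sat(halt) = {s0, s1, s2, s3, s4, s6}, add states in Sat(empty) with every successor in Z. Already a fixed point.
Sat(A[empty U halt]) = {s0, s1, s2, s3, s4, s6}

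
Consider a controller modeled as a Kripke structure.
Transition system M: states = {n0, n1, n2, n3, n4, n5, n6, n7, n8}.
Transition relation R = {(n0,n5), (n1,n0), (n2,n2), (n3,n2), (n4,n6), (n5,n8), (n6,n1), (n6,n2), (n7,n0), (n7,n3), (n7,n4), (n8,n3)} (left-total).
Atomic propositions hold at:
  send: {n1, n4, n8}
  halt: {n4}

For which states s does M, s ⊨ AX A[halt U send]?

{n5}

A[halt U send]: least fixpoint, start Z0 = Sat(send) = {n1, n4, n8}, add states in Sat(halt) with every successor in Z. Already a fixed point.
Sat(A[halt U send]) = {n1, n4, n8}
Sat(AX A[halt U send]) = {s : every successor in {n1, n4, n8}} = {n5}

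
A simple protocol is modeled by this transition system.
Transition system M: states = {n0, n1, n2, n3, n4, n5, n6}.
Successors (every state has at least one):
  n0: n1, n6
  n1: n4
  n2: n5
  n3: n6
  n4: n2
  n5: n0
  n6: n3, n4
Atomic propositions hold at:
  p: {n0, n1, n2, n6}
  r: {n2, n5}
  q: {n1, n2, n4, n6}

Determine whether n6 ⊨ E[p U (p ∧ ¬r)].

Sat(¬r) = {n0, n1, n3, n4, n6}
Sat(p ∧ ¬r) = {n0, n1, n6}
E[p U (p ∧ ¬r)]: least fixpoint, start Z0 = Sat((p ∧ ¬r)) = {n0, n1, n6}, add states in Sat(p) with some successor in Z. Already a fixed point.
Sat(E[p U (p ∧ ¬r)]) = {n0, n1, n6}
n6 ∈ Sat(E[p U (p ∧ ¬r)]) = {n0, n1, n6}, so the formula holds at n6.

Yes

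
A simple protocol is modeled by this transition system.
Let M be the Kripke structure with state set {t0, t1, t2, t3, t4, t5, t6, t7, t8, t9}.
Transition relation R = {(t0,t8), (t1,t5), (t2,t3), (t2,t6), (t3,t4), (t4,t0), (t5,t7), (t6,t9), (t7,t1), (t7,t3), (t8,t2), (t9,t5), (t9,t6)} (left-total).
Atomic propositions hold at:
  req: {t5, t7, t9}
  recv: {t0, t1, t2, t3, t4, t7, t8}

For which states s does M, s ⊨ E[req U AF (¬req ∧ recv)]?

Sat(¬req) = {t0, t1, t2, t3, t4, t6, t8}
Sat(¬req ∧ recv) = {t0, t1, t2, t3, t4, t8}
AF (¬req ∧ recv): least fixpoint, start Z0 = {t0, t1, t2, t3, t4, t8}, add states with every successor in Z. Z1 = {t0, t1, t2, t3, t4, t7, t8}; Z2 = {t0, t1, t2, t3, t4, t5, t7, t8}; fixed.
Sat(AF (¬req ∧ recv)) = {t0, t1, t2, t3, t4, t5, t7, t8}
E[req U AF (¬req ∧ recv)]: least fixpoint, start Z0 = Sat(AF (¬req ∧ recv)) = {t0, t1, t2, t3, t4, t5, t7, t8}, add states in Sat(req) with some successor in Z. Z1 = {t0, t1, t2, t3, t4, t5, t7, t8, t9}; fixed.
Sat(E[req U AF (¬req ∧ recv)]) = {t0, t1, t2, t3, t4, t5, t7, t8, t9}

{t0, t1, t2, t3, t4, t5, t7, t8, t9}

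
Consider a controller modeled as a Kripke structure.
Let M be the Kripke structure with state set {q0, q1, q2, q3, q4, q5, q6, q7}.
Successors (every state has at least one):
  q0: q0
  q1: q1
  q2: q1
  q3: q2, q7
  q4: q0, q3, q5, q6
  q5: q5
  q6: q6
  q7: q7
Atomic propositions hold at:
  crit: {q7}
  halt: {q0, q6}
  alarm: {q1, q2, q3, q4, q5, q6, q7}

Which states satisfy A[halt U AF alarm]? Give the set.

{q1, q2, q3, q4, q5, q6, q7}

AF alarm: least fixpoint, start Z0 = {q1, q2, q3, q4, q5, q6, q7}, add states with every successor in Z. Already a fixed point.
Sat(AF alarm) = {q1, q2, q3, q4, q5, q6, q7}
A[halt U AF alarm]: least fixpoint, start Z0 = Sat(AF alarm) = {q1, q2, q3, q4, q5, q6, q7}, add states in Sat(halt) with every successor in Z. Already a fixed point.
Sat(A[halt U AF alarm]) = {q1, q2, q3, q4, q5, q6, q7}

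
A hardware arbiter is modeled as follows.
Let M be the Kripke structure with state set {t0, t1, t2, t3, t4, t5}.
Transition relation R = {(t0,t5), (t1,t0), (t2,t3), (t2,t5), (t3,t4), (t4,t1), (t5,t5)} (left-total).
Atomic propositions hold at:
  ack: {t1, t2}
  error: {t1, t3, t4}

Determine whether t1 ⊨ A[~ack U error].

Yes

Sat(~ack) = {t0, t3, t4, t5}
A[~ack U error]: least fixpoint, start Z0 = Sat(error) = {t1, t3, t4}, add states in Sat(~ack) with every successor in Z. Already a fixed point.
Sat(A[~ack U error]) = {t1, t3, t4}
t1 ∈ Sat(A[~ack U error]) = {t1, t3, t4}, so the formula holds at t1.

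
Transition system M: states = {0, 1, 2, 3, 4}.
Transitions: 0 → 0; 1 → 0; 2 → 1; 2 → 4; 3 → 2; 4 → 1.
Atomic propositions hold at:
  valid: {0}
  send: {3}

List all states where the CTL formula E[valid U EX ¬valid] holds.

{2, 3, 4}

Sat(¬valid) = {1, 2, 3, 4}
Sat(EX ¬valid) = {s : some successor in {1, 2, 3, 4}} = {2, 3, 4}
E[valid U EX ¬valid]: least fixpoint, start Z0 = Sat(EX ¬valid) = {2, 3, 4}, add states in Sat(valid) with some successor in Z. Already a fixed point.
Sat(E[valid U EX ¬valid]) = {2, 3, 4}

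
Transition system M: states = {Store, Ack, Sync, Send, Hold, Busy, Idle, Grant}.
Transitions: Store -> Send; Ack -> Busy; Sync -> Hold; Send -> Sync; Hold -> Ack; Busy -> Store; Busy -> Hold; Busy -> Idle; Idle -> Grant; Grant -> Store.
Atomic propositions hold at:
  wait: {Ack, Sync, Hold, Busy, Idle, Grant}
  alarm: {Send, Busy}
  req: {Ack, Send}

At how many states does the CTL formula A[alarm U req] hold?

A[alarm U req]: least fixpoint, start Z0 = Sat(req) = {Ack, Send}, add states in Sat(alarm) with every successor in Z. Already a fixed point.
Sat(A[alarm U req]) = {Ack, Send}
|Sat(A[alarm U req])| = |{Ack, Send}| = 2.

2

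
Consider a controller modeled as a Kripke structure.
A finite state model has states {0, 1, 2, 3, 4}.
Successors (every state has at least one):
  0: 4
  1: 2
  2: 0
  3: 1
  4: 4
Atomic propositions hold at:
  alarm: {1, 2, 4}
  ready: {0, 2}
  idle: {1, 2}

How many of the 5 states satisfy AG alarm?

1

AG alarm: greatest fixpoint, start Z0 = {1, 2, 4}, keep only states in Sat with every successor in Z. Z1 = {1, 4}; Z2 = {4}; fixed.
Sat(AG alarm) = {4}
|Sat(AG alarm)| = |{4}| = 1.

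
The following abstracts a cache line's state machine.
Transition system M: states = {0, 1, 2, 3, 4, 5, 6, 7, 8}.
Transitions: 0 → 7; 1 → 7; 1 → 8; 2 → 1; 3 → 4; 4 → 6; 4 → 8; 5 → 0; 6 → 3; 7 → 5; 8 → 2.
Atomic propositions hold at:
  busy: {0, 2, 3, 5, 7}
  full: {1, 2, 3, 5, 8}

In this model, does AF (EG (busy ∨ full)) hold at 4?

No

Sat(busy ∨ full) = {0, 1, 2, 3, 5, 7, 8}
EG (busy ∨ full): greatest fixpoint, start Z0 = {0, 1, 2, 3, 5, 7, 8}, keep only states in Sat with some successor in Z. Z1 = {0, 1, 2, 5, 7, 8}; fixed.
Sat(EG (busy ∨ full)) = {0, 1, 2, 5, 7, 8}
AF (EG (busy ∨ full)): least fixpoint, start Z0 = {0, 1, 2, 5, 7, 8}, add states with every successor in Z. Already a fixed point.
Sat(AF (EG (busy ∨ full))) = {0, 1, 2, 5, 7, 8}
4 ∉ Sat(AF (EG (busy ∨ full))) = {0, 1, 2, 5, 7, 8}, so the formula does not hold at 4.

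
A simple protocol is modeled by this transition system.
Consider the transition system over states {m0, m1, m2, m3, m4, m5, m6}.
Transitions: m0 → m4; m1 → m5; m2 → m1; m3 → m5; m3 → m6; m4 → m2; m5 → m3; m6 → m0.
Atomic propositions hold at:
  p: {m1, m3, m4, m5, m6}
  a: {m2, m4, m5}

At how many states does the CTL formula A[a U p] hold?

6

A[a U p]: least fixpoint, start Z0 = Sat(p) = {m1, m3, m4, m5, m6}, add states in Sat(a) with every successor in Z. Z1 = {m1, m2, m3, m4, m5, m6}; fixed.
Sat(A[a U p]) = {m1, m2, m3, m4, m5, m6}
|Sat(A[a U p])| = |{m1, m2, m3, m4, m5, m6}| = 6.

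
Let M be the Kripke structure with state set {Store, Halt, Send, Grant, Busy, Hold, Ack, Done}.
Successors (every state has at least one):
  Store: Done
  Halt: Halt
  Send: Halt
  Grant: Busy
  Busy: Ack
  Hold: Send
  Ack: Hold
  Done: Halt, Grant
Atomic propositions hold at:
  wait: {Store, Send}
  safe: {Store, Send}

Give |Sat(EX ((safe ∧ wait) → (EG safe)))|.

7

Sat(safe ∧ wait) = {Store, Send}
EG safe: greatest fixpoint, start Z0 = {Store, Send}, keep only states in Sat with some successor in Z. Z1 = ∅; fixed.
Sat(EG safe) = ∅
Sat((safe ∧ wait) → (EG safe)) = {Halt, Grant, Busy, Hold, Ack, Done}
Sat(EX ((safe ∧ wait) → (EG safe))) = {s : some successor in {Halt, Grant, Busy, Hold, Ack, Done}} = {Store, Halt, Send, Grant, Busy, Ack, Done}
|Sat(EX ((safe ∧ wait) → (EG safe)))| = |{Store, Halt, Send, Grant, Busy, Ack, Done}| = 7.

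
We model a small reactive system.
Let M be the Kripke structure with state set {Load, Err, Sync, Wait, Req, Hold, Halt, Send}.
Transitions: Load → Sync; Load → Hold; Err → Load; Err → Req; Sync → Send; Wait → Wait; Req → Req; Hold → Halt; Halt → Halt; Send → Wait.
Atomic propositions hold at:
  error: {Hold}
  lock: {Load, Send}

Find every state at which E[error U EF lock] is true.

EF lock: least fixpoint, start Z0 = {Load, Send}, add states with some successor in Z. Z1 = {Load, Err, Sync, Send}; fixed.
Sat(EF lock) = {Load, Err, Sync, Send}
E[error U EF lock]: least fixpoint, start Z0 = Sat(EF lock) = {Load, Err, Sync, Send}, add states in Sat(error) with some successor in Z. Already a fixed point.
Sat(E[error U EF lock]) = {Load, Err, Sync, Send}

{Load, Err, Sync, Send}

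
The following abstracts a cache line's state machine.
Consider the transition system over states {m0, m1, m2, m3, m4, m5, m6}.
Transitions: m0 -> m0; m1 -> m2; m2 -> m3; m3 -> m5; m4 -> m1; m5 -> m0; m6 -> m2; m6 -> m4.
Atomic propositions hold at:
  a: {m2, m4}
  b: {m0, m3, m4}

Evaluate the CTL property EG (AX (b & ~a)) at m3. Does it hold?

Sat(~a) = {m0, m1, m3, m5, m6}
Sat(b & ~a) = {m0, m3}
Sat(AX (b & ~a)) = {s : every successor in {m0, m3}} = {m0, m2, m5}
EG (AX (b & ~a)): greatest fixpoint, start Z0 = {m0, m2, m5}, keep only states in Sat with some successor in Z. Z1 = {m0, m5}; fixed.
Sat(EG (AX (b & ~a))) = {m0, m5}
m3 ∉ Sat(EG (AX (b & ~a))) = {m0, m5}, so the formula does not hold at m3.

No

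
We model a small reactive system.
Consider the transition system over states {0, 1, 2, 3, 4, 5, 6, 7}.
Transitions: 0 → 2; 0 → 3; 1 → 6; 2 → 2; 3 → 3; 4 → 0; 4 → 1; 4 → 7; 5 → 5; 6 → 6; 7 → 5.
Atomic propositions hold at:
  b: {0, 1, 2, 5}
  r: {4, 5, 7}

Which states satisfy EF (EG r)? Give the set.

{4, 5, 7}

EG r: greatest fixpoint, start Z0 = {4, 5, 7}, keep only states in Sat with some successor in Z. Already a fixed point.
Sat(EG r) = {4, 5, 7}
EF (EG r): least fixpoint, start Z0 = {4, 5, 7}, add states with some successor in Z. Already a fixed point.
Sat(EF (EG r)) = {4, 5, 7}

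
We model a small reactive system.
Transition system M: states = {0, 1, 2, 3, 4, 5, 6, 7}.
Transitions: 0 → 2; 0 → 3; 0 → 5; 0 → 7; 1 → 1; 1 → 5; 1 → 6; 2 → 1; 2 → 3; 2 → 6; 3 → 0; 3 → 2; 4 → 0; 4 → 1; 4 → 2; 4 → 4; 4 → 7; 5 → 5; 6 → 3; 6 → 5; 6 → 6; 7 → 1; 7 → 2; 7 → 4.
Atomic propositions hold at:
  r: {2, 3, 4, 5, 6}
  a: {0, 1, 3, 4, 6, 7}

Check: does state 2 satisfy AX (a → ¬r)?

No

Sat(¬r) = {0, 1, 7}
Sat(a → ¬r) = {0, 1, 2, 5, 7}
Sat(AX (a → ¬r)) = {s : every successor in {0, 1, 2, 5, 7}} = {3, 5}
2 ∉ Sat(AX (a → ¬r)) = {3, 5}, so the formula does not hold at 2.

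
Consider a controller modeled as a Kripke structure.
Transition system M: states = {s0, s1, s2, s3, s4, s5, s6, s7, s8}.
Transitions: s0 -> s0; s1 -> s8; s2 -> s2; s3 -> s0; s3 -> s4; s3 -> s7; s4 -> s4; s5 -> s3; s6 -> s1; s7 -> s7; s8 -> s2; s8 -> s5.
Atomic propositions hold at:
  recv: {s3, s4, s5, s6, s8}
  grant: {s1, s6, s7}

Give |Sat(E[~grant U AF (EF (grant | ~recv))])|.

Sat(~grant) = {s0, s2, s3, s4, s5, s8}
Sat(~recv) = {s0, s1, s2, s7}
Sat(grant | ~recv) = {s0, s1, s2, s6, s7}
EF (grant | ~recv): least fixpoint, start Z0 = {s0, s1, s2, s6, s7}, add states with some successor in Z. Z1 = {s0, s1, s2, s3, s6, s7, s8}; Z2 = {s0, s1, s2, s3, s5, s6, s7, s8}; fixed.
Sat(EF (grant | ~recv)) = {s0, s1, s2, s3, s5, s6, s7, s8}
AF (EF (grant | ~recv)): least fixpoint, start Z0 = {s0, s1, s2, s3, s5, s6, s7, s8}, add states with every successor in Z. Already a fixed point.
Sat(AF (EF (grant | ~recv))) = {s0, s1, s2, s3, s5, s6, s7, s8}
E[~grant U AF (EF (grant | ~recv))]: least fixpoint, start Z0 = Sat(AF (EF (grant | ~recv))) = {s0, s1, s2, s3, s5, s6, s7, s8}, add states in Sat(~grant) with some successor in Z. Already a fixed point.
Sat(E[~grant U AF (EF (grant | ~recv))]) = {s0, s1, s2, s3, s5, s6, s7, s8}
|Sat(E[~grant U AF (EF (grant | ~recv))])| = |{s0, s1, s2, s3, s5, s6, s7, s8}| = 8.

8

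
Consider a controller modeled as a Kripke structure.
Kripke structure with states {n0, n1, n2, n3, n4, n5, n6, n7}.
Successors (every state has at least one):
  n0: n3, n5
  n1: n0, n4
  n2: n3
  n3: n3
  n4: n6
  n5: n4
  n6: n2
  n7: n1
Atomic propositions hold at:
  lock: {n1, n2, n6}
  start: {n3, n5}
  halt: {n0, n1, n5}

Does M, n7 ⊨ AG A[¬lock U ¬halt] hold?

No

Sat(¬lock) = {n0, n3, n4, n5, n7}
Sat(¬halt) = {n2, n3, n4, n6, n7}
A[¬lock U ¬halt]: least fixpoint, start Z0 = Sat(¬halt) = {n2, n3, n4, n6, n7}, add states in Sat(¬lock) with every successor in Z. Z1 = {n2, n3, n4, n5, n6, n7}; Z2 = {n0, n2, n3, n4, n5, n6, n7}; fixed.
Sat(A[¬lock U ¬halt]) = {n0, n2, n3, n4, n5, n6, n7}
AG A[¬lock U ¬halt]: greatest fixpoint, start Z0 = {n0, n2, n3, n4, n5, n6, n7}, keep only states in Sat with every successor in Z. Z1 = {n0, n2, n3, n4, n5, n6}; fixed.
Sat(AG A[¬lock U ¬halt]) = {n0, n2, n3, n4, n5, n6}
n7 ∉ Sat(AG A[¬lock U ¬halt]) = {n0, n2, n3, n4, n5, n6}, so the formula does not hold at n7.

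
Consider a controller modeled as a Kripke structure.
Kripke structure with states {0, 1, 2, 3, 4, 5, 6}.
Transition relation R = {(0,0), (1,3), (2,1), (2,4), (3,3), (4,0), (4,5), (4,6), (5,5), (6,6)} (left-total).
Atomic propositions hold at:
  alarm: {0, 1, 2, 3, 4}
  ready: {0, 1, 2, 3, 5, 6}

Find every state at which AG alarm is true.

{0, 1, 3}

AG alarm: greatest fixpoint, start Z0 = {0, 1, 2, 3, 4}, keep only states in Sat with every successor in Z. Z1 = {0, 1, 2, 3}; Z2 = {0, 1, 3}; fixed.
Sat(AG alarm) = {0, 1, 3}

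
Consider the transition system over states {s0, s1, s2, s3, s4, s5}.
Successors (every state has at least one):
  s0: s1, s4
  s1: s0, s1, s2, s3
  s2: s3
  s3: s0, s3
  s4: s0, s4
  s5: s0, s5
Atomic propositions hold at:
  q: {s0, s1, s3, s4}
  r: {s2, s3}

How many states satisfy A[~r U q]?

4

Sat(~r) = {s0, s1, s4, s5}
A[~r U q]: least fixpoint, start Z0 = Sat(q) = {s0, s1, s3, s4}, add states in Sat(~r) with every successor in Z. Already a fixed point.
Sat(A[~r U q]) = {s0, s1, s3, s4}
|Sat(A[~r U q])| = |{s0, s1, s3, s4}| = 4.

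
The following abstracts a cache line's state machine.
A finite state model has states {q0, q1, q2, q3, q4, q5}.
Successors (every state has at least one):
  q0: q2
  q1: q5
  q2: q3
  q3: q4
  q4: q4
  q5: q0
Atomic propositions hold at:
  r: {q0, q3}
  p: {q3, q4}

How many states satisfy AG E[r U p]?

2

E[r U p]: least fixpoint, start Z0 = Sat(p) = {q3, q4}, add states in Sat(r) with some successor in Z. Already a fixed point.
Sat(E[r U p]) = {q3, q4}
AG E[r U p]: greatest fixpoint, start Z0 = {q3, q4}, keep only states in Sat with every successor in Z. Already a fixed point.
Sat(AG E[r U p]) = {q3, q4}
|Sat(AG E[r U p])| = |{q3, q4}| = 2.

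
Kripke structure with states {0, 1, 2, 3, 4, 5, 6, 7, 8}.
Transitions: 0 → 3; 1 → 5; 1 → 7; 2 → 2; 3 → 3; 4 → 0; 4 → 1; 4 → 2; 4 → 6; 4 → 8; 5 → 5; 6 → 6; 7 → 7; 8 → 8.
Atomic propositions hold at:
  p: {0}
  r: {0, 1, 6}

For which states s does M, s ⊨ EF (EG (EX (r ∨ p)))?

{4, 6}

Sat(r ∨ p) = {0, 1, 6}
Sat(EX (r ∨ p)) = {s : some successor in {0, 1, 6}} = {4, 6}
EG (EX (r ∨ p)): greatest fixpoint, start Z0 = {4, 6}, keep only states in Sat with some successor in Z. Already a fixed point.
Sat(EG (EX (r ∨ p))) = {4, 6}
EF (EG (EX (r ∨ p))): least fixpoint, start Z0 = {4, 6}, add states with some successor in Z. Already a fixed point.
Sat(EF (EG (EX (r ∨ p)))) = {4, 6}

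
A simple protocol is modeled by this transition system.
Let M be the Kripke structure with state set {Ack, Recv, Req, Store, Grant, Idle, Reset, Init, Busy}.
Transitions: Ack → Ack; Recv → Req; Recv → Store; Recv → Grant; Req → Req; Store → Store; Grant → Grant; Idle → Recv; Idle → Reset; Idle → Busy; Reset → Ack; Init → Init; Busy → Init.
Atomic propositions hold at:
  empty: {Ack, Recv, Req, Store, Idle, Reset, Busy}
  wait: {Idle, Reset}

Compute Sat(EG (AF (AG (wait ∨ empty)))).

Sat(wait ∨ empty) = {Ack, Recv, Req, Store, Idle, Reset, Busy}
AG (wait ∨ empty): greatest fixpoint, start Z0 = {Ack, Recv, Req, Store, Idle, Reset, Busy}, keep only states in Sat with every successor in Z. Z1 = {Ack, Req, Store, Idle, Reset}; Z2 = {Ack, Req, Store, Reset}; fixed.
Sat(AG (wait ∨ empty)) = {Ack, Req, Store, Reset}
AF (AG (wait ∨ empty)): least fixpoint, start Z0 = {Ack, Req, Store, Reset}, add states with every successor in Z. Already a fixed point.
Sat(AF (AG (wait ∨ empty))) = {Ack, Req, Store, Reset}
EG (AF (AG (wait ∨ empty))): greatest fixpoint, start Z0 = {Ack, Req, Store, Reset}, keep only states in Sat with some successor in Z. Already a fixed point.
Sat(EG (AF (AG (wait ∨ empty)))) = {Ack, Req, Store, Reset}

{Ack, Req, Store, Reset}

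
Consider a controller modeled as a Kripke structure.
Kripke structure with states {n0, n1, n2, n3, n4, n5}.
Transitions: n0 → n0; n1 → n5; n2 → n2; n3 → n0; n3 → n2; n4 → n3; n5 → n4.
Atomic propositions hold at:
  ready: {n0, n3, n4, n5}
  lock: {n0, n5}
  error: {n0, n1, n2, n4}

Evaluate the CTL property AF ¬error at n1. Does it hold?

Sat(¬error) = {n3, n5}
AF ¬error: least fixpoint, start Z0 = {n3, n5}, add states with every successor in Z. Z1 = {n1, n3, n4, n5}; fixed.
Sat(AF ¬error) = {n1, n3, n4, n5}
n1 ∈ Sat(AF ¬error) = {n1, n3, n4, n5}, so the formula holds at n1.

Yes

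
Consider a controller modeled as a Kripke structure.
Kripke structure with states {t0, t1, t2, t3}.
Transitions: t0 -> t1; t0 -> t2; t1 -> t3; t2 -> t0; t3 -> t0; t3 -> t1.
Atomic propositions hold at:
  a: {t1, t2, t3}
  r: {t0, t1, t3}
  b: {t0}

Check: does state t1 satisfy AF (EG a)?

Yes

EG a: greatest fixpoint, start Z0 = {t1, t2, t3}, keep only states in Sat with some successor in Z. Z1 = {t1, t3}; fixed.
Sat(EG a) = {t1, t3}
AF (EG a): least fixpoint, start Z0 = {t1, t3}, add states with every successor in Z. Already a fixed point.
Sat(AF (EG a)) = {t1, t3}
t1 ∈ Sat(AF (EG a)) = {t1, t3}, so the formula holds at t1.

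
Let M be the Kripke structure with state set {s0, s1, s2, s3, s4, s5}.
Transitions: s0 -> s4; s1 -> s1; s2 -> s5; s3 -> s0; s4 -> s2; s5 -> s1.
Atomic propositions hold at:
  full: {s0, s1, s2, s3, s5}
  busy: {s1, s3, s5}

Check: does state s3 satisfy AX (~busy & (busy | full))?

Yes

Sat(~busy) = {s0, s2, s4}
Sat(busy | full) = {s0, s1, s2, s3, s5}
Sat(~busy & (busy | full)) = {s0, s2}
Sat(AX (~busy & (busy | full))) = {s : every successor in {s0, s2}} = {s3, s4}
s3 ∈ Sat(AX (~busy & (busy | full))) = {s3, s4}, so the formula holds at s3.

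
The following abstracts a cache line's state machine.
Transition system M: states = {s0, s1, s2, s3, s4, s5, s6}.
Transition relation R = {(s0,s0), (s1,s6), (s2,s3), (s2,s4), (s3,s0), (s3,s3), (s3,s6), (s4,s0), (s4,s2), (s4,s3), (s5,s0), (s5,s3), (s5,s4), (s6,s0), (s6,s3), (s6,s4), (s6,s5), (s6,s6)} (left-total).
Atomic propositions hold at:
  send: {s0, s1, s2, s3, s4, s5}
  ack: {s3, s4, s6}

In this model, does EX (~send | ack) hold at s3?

Yes

Sat(~send) = {s6}
Sat(~send | ack) = {s3, s4, s6}
Sat(EX (~send | ack)) = {s : some successor in {s3, s4, s6}} = {s1, s2, s3, s4, s5, s6}
s3 ∈ Sat(EX (~send | ack)) = {s1, s2, s3, s4, s5, s6}, so the formula holds at s3.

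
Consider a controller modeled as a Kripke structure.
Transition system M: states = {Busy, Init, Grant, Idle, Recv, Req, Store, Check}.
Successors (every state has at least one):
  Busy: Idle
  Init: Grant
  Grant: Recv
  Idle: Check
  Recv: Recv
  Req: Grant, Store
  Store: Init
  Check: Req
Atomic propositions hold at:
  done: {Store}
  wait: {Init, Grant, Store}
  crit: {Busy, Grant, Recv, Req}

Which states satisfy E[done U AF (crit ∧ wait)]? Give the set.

{Busy, Init, Grant, Idle, Req, Store, Check}

Sat(crit ∧ wait) = {Grant}
AF (crit ∧ wait): least fixpoint, start Z0 = {Grant}, add states with every successor in Z. Z1 = {Init, Grant}; Z2 = {Init, Grant, Store}; Z3 = {Init, Grant, Req, Store}; Z4 = {Init, Grant, Req, Store, Check}; Z5 = {Init, Grant, Idle, Req, Store, Check}; Z6 = {Busy, Init, Grant, Idle, Req, Store, Check}; fixed.
Sat(AF (crit ∧ wait)) = {Busy, Init, Grant, Idle, Req, Store, Check}
E[done U AF (crit ∧ wait)]: least fixpoint, start Z0 = Sat(AF (crit ∧ wait)) = {Busy, Init, Grant, Idle, Req, Store, Check}, add states in Sat(done) with some successor in Z. Already a fixed point.
Sat(E[done U AF (crit ∧ wait)]) = {Busy, Init, Grant, Idle, Req, Store, Check}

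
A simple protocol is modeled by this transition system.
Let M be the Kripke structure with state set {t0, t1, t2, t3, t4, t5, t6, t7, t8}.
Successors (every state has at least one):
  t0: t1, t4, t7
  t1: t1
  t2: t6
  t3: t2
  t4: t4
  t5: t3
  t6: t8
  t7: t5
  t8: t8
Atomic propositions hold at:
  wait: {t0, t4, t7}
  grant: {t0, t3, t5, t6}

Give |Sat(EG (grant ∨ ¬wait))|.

7

Sat(¬wait) = {t1, t2, t3, t5, t6, t8}
Sat(grant ∨ ¬wait) = {t0, t1, t2, t3, t5, t6, t8}
EG (grant ∨ ¬wait): greatest fixpoint, start Z0 = {t0, t1, t2, t3, t5, t6, t8}, keep only states in Sat with some successor in Z. Already a fixed point.
Sat(EG (grant ∨ ¬wait)) = {t0, t1, t2, t3, t5, t6, t8}
|Sat(EG (grant ∨ ¬wait))| = |{t0, t1, t2, t3, t5, t6, t8}| = 7.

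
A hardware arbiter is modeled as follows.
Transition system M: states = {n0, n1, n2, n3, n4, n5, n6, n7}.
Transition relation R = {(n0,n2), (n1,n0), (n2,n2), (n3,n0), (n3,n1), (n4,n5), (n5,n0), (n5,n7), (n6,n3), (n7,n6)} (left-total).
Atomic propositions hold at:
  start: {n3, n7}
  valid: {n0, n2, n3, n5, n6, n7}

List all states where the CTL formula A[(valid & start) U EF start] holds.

{n3, n4, n5, n6, n7}

Sat(valid & start) = {n3, n7}
EF start: least fixpoint, start Z0 = {n3, n7}, add states with some successor in Z. Z1 = {n3, n5, n6, n7}; Z2 = {n3, n4, n5, n6, n7}; fixed.
Sat(EF start) = {n3, n4, n5, n6, n7}
A[(valid & start) U EF start]: least fixpoint, start Z0 = Sat(EF start) = {n3, n4, n5, n6, n7}, add states in Sat(valid & start) with every successor in Z. Already a fixed point.
Sat(A[(valid & start) U EF start]) = {n3, n4, n5, n6, n7}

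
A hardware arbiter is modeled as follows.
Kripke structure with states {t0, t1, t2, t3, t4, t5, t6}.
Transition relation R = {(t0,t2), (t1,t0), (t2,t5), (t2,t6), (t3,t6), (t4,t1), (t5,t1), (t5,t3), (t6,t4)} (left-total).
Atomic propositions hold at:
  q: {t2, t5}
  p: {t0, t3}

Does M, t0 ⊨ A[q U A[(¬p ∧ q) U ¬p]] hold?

Sat(¬p) = {t1, t2, t4, t5, t6}
Sat(¬p ∧ q) = {t2, t5}
A[(¬p ∧ q) U ¬p]: least fixpoint, start Z0 = Sat(¬p) = {t1, t2, t4, t5, t6}, add states in Sat(¬p ∧ q) with every successor in Z. Already a fixed point.
Sat(A[(¬p ∧ q) U ¬p]) = {t1, t2, t4, t5, t6}
A[q U A[(¬p ∧ q) U ¬p]]: least fixpoint, start Z0 = Sat(A[(¬p ∧ q) U ¬p]) = {t1, t2, t4, t5, t6}, add states in Sat(q) with every successor in Z. Already a fixed point.
Sat(A[q U A[(¬p ∧ q) U ¬p]]) = {t1, t2, t4, t5, t6}
t0 ∉ Sat(A[q U A[(¬p ∧ q) U ¬p]]) = {t1, t2, t4, t5, t6}, so the formula does not hold at t0.

No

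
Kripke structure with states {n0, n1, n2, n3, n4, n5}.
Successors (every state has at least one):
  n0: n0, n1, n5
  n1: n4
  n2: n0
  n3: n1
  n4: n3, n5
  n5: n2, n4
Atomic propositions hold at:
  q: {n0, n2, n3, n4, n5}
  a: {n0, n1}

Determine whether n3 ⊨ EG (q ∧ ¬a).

Sat(¬a) = {n2, n3, n4, n5}
Sat(q ∧ ¬a) = {n2, n3, n4, n5}
EG (q ∧ ¬a): greatest fixpoint, start Z0 = {n2, n3, n4, n5}, keep only states in Sat with some successor in Z. Z1 = {n4, n5}; fixed.
Sat(EG (q ∧ ¬a)) = {n4, n5}
n3 ∉ Sat(EG (q ∧ ¬a)) = {n4, n5}, so the formula does not hold at n3.

No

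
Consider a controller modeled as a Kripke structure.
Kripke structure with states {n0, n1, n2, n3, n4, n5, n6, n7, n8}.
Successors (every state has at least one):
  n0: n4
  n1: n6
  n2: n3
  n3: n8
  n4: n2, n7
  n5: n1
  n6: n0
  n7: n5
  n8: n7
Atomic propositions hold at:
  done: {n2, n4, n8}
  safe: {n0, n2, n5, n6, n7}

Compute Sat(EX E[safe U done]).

{n0, n1, n3, n4, n6}

E[safe U done]: least fixpoint, start Z0 = Sat(done) = {n2, n4, n8}, add states in Sat(safe) with some successor in Z. Z1 = {n0, n2, n4, n8}; Z2 = {n0, n2, n4, n6, n8}; fixed.
Sat(E[safe U done]) = {n0, n2, n4, n6, n8}
Sat(EX E[safe U done]) = {s : some successor in {n0, n2, n4, n6, n8}} = {n0, n1, n3, n4, n6}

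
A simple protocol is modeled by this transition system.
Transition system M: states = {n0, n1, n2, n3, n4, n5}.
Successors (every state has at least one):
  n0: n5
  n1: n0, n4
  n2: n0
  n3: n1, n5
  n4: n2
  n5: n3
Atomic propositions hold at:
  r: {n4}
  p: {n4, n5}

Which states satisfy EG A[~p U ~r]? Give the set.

{n0, n1, n2, n3, n5}

Sat(~p) = {n0, n1, n2, n3}
Sat(~r) = {n0, n1, n2, n3, n5}
A[~p U ~r]: least fixpoint, start Z0 = Sat(~r) = {n0, n1, n2, n3, n5}, add states in Sat(~p) with every successor in Z. Already a fixed point.
Sat(A[~p U ~r]) = {n0, n1, n2, n3, n5}
EG A[~p U ~r]: greatest fixpoint, start Z0 = {n0, n1, n2, n3, n5}, keep only states in Sat with some successor in Z. Already a fixed point.
Sat(EG A[~p U ~r]) = {n0, n1, n2, n3, n5}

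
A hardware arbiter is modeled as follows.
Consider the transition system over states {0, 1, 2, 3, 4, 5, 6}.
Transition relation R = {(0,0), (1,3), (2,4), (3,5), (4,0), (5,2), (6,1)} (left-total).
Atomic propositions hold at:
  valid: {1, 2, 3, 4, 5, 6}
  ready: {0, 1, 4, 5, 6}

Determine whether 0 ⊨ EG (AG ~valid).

Yes

Sat(~valid) = {0}
AG ~valid: greatest fixpoint, start Z0 = {0}, keep only states in Sat with every successor in Z. Already a fixed point.
Sat(AG ~valid) = {0}
EG (AG ~valid): greatest fixpoint, start Z0 = {0}, keep only states in Sat with some successor in Z. Already a fixed point.
Sat(EG (AG ~valid)) = {0}
0 ∈ Sat(EG (AG ~valid)) = {0}, so the formula holds at 0.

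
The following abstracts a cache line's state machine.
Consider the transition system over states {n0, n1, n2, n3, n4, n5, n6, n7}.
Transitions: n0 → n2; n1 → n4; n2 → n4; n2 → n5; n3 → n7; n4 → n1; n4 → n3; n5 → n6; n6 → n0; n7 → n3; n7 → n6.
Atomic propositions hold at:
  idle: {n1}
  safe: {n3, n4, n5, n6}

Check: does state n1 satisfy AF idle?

Yes

AF idle: least fixpoint, start Z0 = {n1}, add states with every successor in Z. Already a fixed point.
Sat(AF idle) = {n1}
n1 ∈ Sat(AF idle) = {n1}, so the formula holds at n1.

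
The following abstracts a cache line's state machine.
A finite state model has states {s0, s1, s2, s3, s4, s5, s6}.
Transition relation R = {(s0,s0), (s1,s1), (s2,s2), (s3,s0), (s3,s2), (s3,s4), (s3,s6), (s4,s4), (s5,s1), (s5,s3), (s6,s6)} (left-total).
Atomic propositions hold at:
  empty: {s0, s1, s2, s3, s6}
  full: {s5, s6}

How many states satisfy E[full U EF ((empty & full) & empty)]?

Sat(empty & full) = {s6}
Sat((empty & full) & empty) = {s6}
EF ((empty & full) & empty): least fixpoint, start Z0 = {s6}, add states with some successor in Z. Z1 = {s3, s6}; Z2 = {s3, s5, s6}; fixed.
Sat(EF ((empty & full) & empty)) = {s3, s5, s6}
E[full U EF ((empty & full) & empty)]: least fixpoint, start Z0 = Sat(EF ((empty & full) & empty)) = {s3, s5, s6}, add states in Sat(full) with some successor in Z. Already a fixed point.
Sat(E[full U EF ((empty & full) & empty)]) = {s3, s5, s6}
|Sat(E[full U EF ((empty & full) & empty)])| = |{s3, s5, s6}| = 3.

3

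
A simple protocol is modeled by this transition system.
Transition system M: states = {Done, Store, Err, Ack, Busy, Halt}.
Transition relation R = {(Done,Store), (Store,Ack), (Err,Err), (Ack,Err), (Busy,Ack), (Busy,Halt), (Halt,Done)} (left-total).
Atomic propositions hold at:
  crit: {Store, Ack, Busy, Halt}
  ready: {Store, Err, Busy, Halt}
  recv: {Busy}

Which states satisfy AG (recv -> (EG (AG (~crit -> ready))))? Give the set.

Sat(~crit) = {Done, Err}
Sat(~crit -> ready) = {Store, Err, Ack, Busy, Halt}
AG (~crit -> ready): greatest fixpoint, start Z0 = {Store, Err, Ack, Busy, Halt}, keep only states in Sat with every successor in Z. Z1 = {Store, Err, Ack, Busy}; Z2 = {Store, Err, Ack}; fixed.
Sat(AG (~crit -> ready)) = {Store, Err, Ack}
EG (AG (~crit -> ready)): greatest fixpoint, start Z0 = {Store, Err, Ack}, keep only states in Sat with some successor in Z. Already a fixed point.
Sat(EG (AG (~crit -> ready))) = {Store, Err, Ack}
Sat(recv -> (EG (AG (~crit -> ready)))) = {Done, Store, Err, Ack, Halt}
AG (recv -> (EG (AG (~crit -> ready)))): greatest fixpoint, start Z0 = {Done, Store, Err, Ack, Halt}, keep only states in Sat with every successor in Z. Already a fixed point.
Sat(AG (recv -> (EG (AG (~crit -> ready))))) = {Done, Store, Err, Ack, Halt}

{Done, Store, Err, Ack, Halt}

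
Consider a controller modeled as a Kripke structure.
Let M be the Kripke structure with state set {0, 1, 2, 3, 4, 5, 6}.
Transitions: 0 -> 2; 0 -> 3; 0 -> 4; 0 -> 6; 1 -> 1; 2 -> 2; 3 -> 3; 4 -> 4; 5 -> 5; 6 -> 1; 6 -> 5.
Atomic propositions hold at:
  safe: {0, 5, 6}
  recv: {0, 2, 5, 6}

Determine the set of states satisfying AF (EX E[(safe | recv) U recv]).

{0, 2, 5, 6}

Sat(safe | recv) = {0, 2, 5, 6}
E[(safe | recv) U recv]: least fixpoint, start Z0 = Sat(recv) = {0, 2, 5, 6}, add states in Sat(safe | recv) with some successor in Z. Already a fixed point.
Sat(E[(safe | recv) U recv]) = {0, 2, 5, 6}
Sat(EX E[(safe | recv) U recv]) = {s : some successor in {0, 2, 5, 6}} = {0, 2, 5, 6}
AF (EX E[(safe | recv) U recv]): least fixpoint, start Z0 = {0, 2, 5, 6}, add states with every successor in Z. Already a fixed point.
Sat(AF (EX E[(safe | recv) U recv])) = {0, 2, 5, 6}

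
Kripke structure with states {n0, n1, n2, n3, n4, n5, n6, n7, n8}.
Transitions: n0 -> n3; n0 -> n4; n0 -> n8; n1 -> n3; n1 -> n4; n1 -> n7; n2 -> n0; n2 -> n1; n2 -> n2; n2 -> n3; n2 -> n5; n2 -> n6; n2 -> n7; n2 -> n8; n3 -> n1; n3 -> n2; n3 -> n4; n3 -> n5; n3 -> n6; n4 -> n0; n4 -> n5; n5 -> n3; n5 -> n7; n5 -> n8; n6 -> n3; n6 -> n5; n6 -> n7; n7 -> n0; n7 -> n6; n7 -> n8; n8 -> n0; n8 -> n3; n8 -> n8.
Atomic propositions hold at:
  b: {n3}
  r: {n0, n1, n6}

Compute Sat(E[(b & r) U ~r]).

Sat(b & r) = ∅
Sat(~r) = {n2, n3, n4, n5, n7, n8}
E[(b & r) U ~r]: least fixpoint, start Z0 = Sat(~r) = {n2, n3, n4, n5, n7, n8}, add states in Sat(b & r) with some successor in Z. Already a fixed point.
Sat(E[(b & r) U ~r]) = {n2, n3, n4, n5, n7, n8}

{n2, n3, n4, n5, n7, n8}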